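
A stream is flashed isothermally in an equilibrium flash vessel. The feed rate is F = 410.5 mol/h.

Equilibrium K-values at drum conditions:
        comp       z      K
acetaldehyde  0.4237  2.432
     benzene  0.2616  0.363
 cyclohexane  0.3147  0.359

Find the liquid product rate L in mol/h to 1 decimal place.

L = 303.6 mol/h

Let β = V/F and solve Σ zᵢ(Kᵢ−1)/(1+β(Kᵢ−1)) = 0.
Check two-phase: ΣzᵢKᵢ = 1.2384 > 1 and Σzᵢ/Kᵢ = 1.7715 > 1, so g(0) = 0.2384 > 0 and g(1) = -0.7715 < 0.
Newton–Raphson from β = 0.5:
  β = 0.5000: g = -0.18781, g' = -0.8037 → β = 0.2663
  β = 0.2663: g = -0.00469, g' = -0.7973 → β = 0.2604
Converged at β = 0.2604.
Then V = β·F = 0.2604·410.5 = 106.9 mol/h and L = F − V = 303.6 mol/h.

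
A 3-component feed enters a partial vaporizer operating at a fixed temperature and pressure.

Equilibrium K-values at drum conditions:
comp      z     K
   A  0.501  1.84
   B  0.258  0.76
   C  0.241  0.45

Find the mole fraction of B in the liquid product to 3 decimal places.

x_B = 0.304

Rachford–Rice: g(V/F) = Σ zᵢ(Kᵢ−1)/(1+V/F(Kᵢ−1)) = 0.
g(0) = ΣzᵢKᵢ − 1 = 0.226 and g(1) = 1 − Σzᵢ/Kᵢ = -0.147, so a root lies in (0, 1).
Newton iteration, V/F⁰ = 0.5:
  V/F = 0.500: g = 0.0432, g' = -0.333 → V/F = 0.630
  V/F = 0.630: g = -0.0004, g' = -0.342 → V/F = 0.628
Converged at V/F = 0.628.
Compositions from xᵢ = zᵢ/(1+V/F(Kᵢ−1)), yᵢ = Kᵢxᵢ:
  A: x = 0.328, y = 0.603
  B: x = 0.304, y = 0.231
  C: x = 0.368, y = 0.166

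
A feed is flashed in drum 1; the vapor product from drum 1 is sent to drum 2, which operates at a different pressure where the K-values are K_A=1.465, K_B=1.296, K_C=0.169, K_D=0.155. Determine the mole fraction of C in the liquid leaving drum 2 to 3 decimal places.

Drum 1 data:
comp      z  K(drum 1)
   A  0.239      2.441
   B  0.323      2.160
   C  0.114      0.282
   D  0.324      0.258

x_C (drum 2) = 0.083

Drum 1:
Let ψ₁ = V/F and solve Σ zᵢ(Kᵢ−1)/(1+ψ₁(Kᵢ−1)) = 0.
g(0) = ΣzᵢKᵢ − 1 = 0.397 and g(1) = 1 − Σzᵢ/Kᵢ = -0.908, so a root lies in (0, 1).
Iterate (Newton) starting at ψ₁ = 0.5:
  ψ₁ = 0.500: g = -0.0726, g' = -0.936 → ψ₁ = 0.422
  ψ₁ = 0.422: g = -0.0021, g' = -0.887 → ψ₁ = 0.420
Converged at ψ₁ = 0.420.
Drum-1 compositions:
  A: x = 0.149, y = 0.363
  B: x = 0.217, y = 0.469
  C: x = 0.163, y = 0.046
  D: x = 0.471, y = 0.121
Drum-2 feed = drum-1 vapor: z₂ = (0.3634, 0.4691, 0.0460, 0.1214).
Drum 2:
Let ψ₂ = V/F and solve Σ zᵢ(Kᵢ−1)/(1+ψ₂(Kᵢ−1)) = 0.
g(0) = ΣzᵢKᵢ − 1 = 0.167 and g(1) = 1 − Σzᵢ/Kᵢ = -0.666, so a root lies in (0, 1).
Newton–Raphson from ψ₂ = 0.5:
  ψ₂ = 0.500: g = 0.0149, g' = -0.436 → ψ₂ = 0.534
  ψ₂ = 0.534: g = -0.0006, g' = -0.472 → ψ₂ = 0.533
Converged at ψ₂ = 0.533.
  A: x = 0.291, y = 0.427
  B: x = 0.405, y = 0.525
  C: x = 0.083, y = 0.014
  D: x = 0.221, y = 0.034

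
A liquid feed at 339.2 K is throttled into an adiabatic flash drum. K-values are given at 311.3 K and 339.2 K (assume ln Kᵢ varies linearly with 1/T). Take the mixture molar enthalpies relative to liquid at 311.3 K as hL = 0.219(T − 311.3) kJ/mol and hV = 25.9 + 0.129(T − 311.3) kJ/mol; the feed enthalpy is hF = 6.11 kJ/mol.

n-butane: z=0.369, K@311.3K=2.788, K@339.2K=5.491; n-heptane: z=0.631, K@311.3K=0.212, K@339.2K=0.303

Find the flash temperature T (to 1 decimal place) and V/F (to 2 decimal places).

T = 316.8 K, V/F = 0.19

Adiabatic flash: solve Rachford–Rice at each trial T, then check hF = ψ·hV(T) + (1−ψ)·hL(T).
  T = 311.3 K: K = (2.788, 0.212), RR gives ψ = 0.115, H_out = 2.988 kJ/mol
  T = 339.2 K: K = (5.491, 0.303), RR gives ψ = 0.389, H_out = 15.206 kJ/mol
  T = 325.2 K: K = (3.965, 0.255), RR gives ψ = 0.283, H_out = 10.011 kJ/mol
  T = 318.2 K: K = (3.333, 0.233), RR gives ψ = 0.211, H_out = 6.836 kJ/mol
  T = 314.8 K: K = (3.055, 0.222), RR gives ψ = 0.168, H_out = 5.055 kJ/mol
  T = 316.5 K: K = (3.192, 0.228), RR gives ψ = 0.190, H_out = 5.969 kJ/mol
Linear interpolation between T = 316.5 (H_out = 5.969) and T = 318.2 (H_out = 6.836) on hF = 6.11 gives T ≈ 316.8 K, at which ψ = 0.19.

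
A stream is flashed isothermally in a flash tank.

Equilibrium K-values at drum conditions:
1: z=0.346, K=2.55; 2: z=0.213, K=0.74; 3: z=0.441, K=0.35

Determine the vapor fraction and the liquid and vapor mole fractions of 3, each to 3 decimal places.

ψ = 0.229, x_3 = 0.518, y_3 = 0.181

Material balance + equilibrium reduce to Σ zᵢ(Kᵢ−1)/(1+ψ(Kᵢ−1)) = 0.
Check two-phase: ΣzᵢKᵢ = 1.194 > 1 and Σzᵢ/Kᵢ = 1.684 > 1, so g(0) = 0.194 > 0 and g(1) = -0.684 < 0.
Iterate (Newton) starting at ψ = 0.31:
  ψ = 0.310: g = -0.0570, g' = -0.689 → ψ = 0.227
  ψ = 0.227: g = 0.0014, g' = -0.727 → ψ = 0.229
Converged at ψ = 0.229.
Compositions from xᵢ = zᵢ/(1+ψ(Kᵢ−1)), yᵢ = Kᵢxᵢ:
  1: x = 0.255, y = 0.651
  2: x = 0.226, y = 0.168
  3: x = 0.518, y = 0.181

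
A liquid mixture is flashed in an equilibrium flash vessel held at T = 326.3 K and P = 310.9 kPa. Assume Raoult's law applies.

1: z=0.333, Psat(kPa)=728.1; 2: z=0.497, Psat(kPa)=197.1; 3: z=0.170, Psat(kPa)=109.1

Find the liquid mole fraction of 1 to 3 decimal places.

Raoult's law: Kᵢ = Pᵢˢᵃᵗ/P = Pᵢˢᵃᵗ/310.9.
  K_1 = 728.1/310.9 = 2.34191, K_2 = 197.1/310.9 = 0.63397, K_3 = 109.1/310.9 = 0.35092
Rachford–Rice: g(V/F) = Σ zᵢ(Kᵢ−1)/(1+V/F(Kᵢ−1)) = 0.
g(0) = ΣzᵢKᵢ − 1 = 0.155 and g(1) = 1 − Σzᵢ/Kᵢ = -0.411, so a root lies in (0, 1).
Newton–Raphson from V/F = 0.57:
  V/F = 0.570: g = -0.1518, g' = -0.479 → V/F = 0.253
  V/F = 0.253: g = 0.0010, g' = -0.518 → V/F = 0.255
Converged at V/F = 0.255.
Compositions from xᵢ = zᵢ/(1+V/F(Kᵢ−1)), yᵢ = Kᵢxᵢ:
  1: x = 0.248, y = 0.581
  2: x = 0.548, y = 0.348
  3: x = 0.204, y = 0.071

x_1 = 0.248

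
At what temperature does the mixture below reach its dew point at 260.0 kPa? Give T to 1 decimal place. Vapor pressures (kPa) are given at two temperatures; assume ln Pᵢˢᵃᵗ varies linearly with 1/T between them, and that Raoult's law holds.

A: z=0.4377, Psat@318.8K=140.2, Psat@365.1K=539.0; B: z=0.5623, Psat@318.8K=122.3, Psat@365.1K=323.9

T = 346.3 K

Dew-point temperature: Σzᵢ·P/Pᵢˢᵃᵗ(T) = 1. Interpolate ln Pᵢˢᵃᵗ = aᵢ + bᵢ/T.
  T = 318.8 K: ΣzᵢP/Pᵢˢᵃᵗ = 2.0071
  T = 365.1 K: ΣzᵢP/Pᵢˢᵃᵗ = 0.6625
  T = 342.0 K: ΣzᵢP/Pᵢˢᵃᵗ = 1.1049
  T = 353.6 K: ΣzᵢP/Pᵢˢᵃᵗ = 0.8468
  T = 347.8 K: ΣzᵢP/Pᵢˢᵃᵗ = 0.9649
  T = 344.9 K: ΣzᵢP/Pᵢˢᵃᵗ = 1.0319
Interpolating between 344.9 K and 347.8 K gives T ≈ 346.3 K.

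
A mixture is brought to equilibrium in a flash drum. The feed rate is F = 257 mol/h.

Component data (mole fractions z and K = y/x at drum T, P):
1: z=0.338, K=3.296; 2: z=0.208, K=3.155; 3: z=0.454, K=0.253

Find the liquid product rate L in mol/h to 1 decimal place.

Let β = V/F and solve Σ zᵢ(Kᵢ−1)/(1+β(Kᵢ−1)) = 0.
g(0) = ΣzᵢKᵢ − 1 = 0.885 and g(1) = 1 − Σzᵢ/Kᵢ = -0.963, so a root lies in (0, 1).
Iterate (Newton) starting at β = 0.5:
  β = 0.500: g = 0.0357, g' = -1.255 → β = 0.528
Converged at β = 0.528.
Then V = β·F = 0.5283·257 = 135.8 mol/h and L = F − V = 121.2 mol/h.

L = 121.2 mol/h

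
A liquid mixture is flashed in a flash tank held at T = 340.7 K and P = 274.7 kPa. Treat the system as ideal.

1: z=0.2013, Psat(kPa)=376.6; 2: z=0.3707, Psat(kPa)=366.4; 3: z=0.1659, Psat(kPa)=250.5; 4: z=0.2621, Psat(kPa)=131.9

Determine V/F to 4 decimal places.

V/F = 0.3205

Raoult's law: Kᵢ = Pᵢˢᵃᵗ/P = Pᵢˢᵃᵗ/274.7.
  K_1 = 376.6/274.7 = 1.370950, K_2 = 366.4/274.7 = 1.333819, K_3 = 250.5/274.7 = 0.911904, K_4 = 131.9/274.7 = 0.480160
Material balance + equilibrium reduce to Σ zᵢ(Kᵢ−1)/(1+V/F(Kᵢ−1)) = 0.
Feasibility: ΣzᵢKᵢ = 1.0476, Σzᵢ/Kᵢ = 1.1525 — both > 1, two phases present.
Newton–Raphson from V/F = 0.67:
  V/F = 0.6700: g = -0.06366, g' = -0.2136 → V/F = 0.3719
  V/F = 0.3719: g = -0.00832, g' = -0.1643 → V/F = 0.3213
  V/F = 0.3213: g = -0.00013, g' = -0.1593 → V/F = 0.3205
Converged at V/F = 0.3205.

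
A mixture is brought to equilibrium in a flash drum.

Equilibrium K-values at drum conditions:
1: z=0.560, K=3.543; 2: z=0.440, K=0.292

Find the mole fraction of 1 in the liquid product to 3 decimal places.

Let ψ = V/F and solve Σ zᵢ(Kᵢ−1)/(1+ψ(Kᵢ−1)) = 0.
Check two-phase: ΣzᵢKᵢ = 2.113 > 1 and Σzᵢ/Kᵢ = 1.665 > 1, so g(0) = 1.113 > 0 and g(1) = -0.665 < 0.
Newton iteration, ψ⁰ = 0.53:
  ψ = 0.530: g = 0.1079, g' = -1.222 → ψ = 0.618
Converged at ψ = 0.618.
Compositions from xᵢ = zᵢ/(1+ψ(Kᵢ−1)), yᵢ = Kᵢxᵢ:
  1: x = 0.218, y = 0.772
  2: x = 0.782, y = 0.228

x_1 = 0.218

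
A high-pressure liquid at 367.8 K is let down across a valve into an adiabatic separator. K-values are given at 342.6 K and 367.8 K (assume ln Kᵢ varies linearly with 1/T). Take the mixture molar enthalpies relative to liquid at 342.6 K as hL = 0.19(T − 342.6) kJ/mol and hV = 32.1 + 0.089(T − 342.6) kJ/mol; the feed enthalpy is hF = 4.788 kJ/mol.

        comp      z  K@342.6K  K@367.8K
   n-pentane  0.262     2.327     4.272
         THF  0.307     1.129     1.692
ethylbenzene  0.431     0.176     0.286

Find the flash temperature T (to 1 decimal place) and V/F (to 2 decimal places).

T = 345.9 K, V/F = 0.13

Adiabatic flash: solve Rachford–Rice at each trial T, then check hF = ψ·hV(T) + (1−ψ)·hL(T).
  T = 342.6 K: K = (2.327, 1.129, 0.176), RR gives ψ = 0.043, H_out = 1.385 kJ/mol
  T = 367.8 K: K = (4.272, 1.692, 0.286), RR gives ψ = 0.504, H_out = 19.695 kJ/mol
  T = 355.2 K: K = (3.187, 1.392, 0.226), RR gives ψ = 0.321, H_out = 12.287 kJ/mol
  T = 348.9 K: K = (2.731, 1.256, 0.200), RR gives ψ = 0.201, H_out = 7.535 kJ/mol
  T = 345.8 K: K = (2.526, 1.192, 0.188), RR gives ψ = 0.130, H_out = 4.737 kJ/mol
  T = 347.4 K: K = (2.630, 1.225, 0.194), RR gives ψ = 0.168, H_out = 6.228 kJ/mol
Linear interpolation between T = 345.8 (H_out = 4.737) and T = 347.4 (H_out = 6.228) on hF = 4.788 gives T ≈ 345.9 K, at which ψ = 0.13.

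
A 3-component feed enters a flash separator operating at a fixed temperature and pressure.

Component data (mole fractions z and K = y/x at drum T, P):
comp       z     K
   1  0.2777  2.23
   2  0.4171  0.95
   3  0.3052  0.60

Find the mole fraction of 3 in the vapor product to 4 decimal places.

Rachford–Rice: g(V/F) = Σ zᵢ(Kᵢ−1)/(1+V/F(Kᵢ−1)) = 0.
Check two-phase: ΣzᵢKᵢ = 1.1986 > 1 and Σzᵢ/Kᵢ = 1.0722 > 1, so g(0) = 0.1986 > 0 and g(1) = -0.0722 < 0.
Newton iteration, V/F⁰ = 0.53:
  V/F = 0.5300: g = 0.03043, g' = -0.2337 → V/F = 0.6602
  V/F = 0.6602: g = 0.00105, g' = -0.2192 → V/F = 0.6650
Converged at V/F = 0.6650.
Compositions from xᵢ = zᵢ/(1+V/F(Kᵢ−1)), yᵢ = Kᵢxᵢ:
  1: x = 0.1528, y = 0.3406
  2: x = 0.4314, y = 0.4099
  3: x = 0.4158, y = 0.2495

y_3 = 0.2495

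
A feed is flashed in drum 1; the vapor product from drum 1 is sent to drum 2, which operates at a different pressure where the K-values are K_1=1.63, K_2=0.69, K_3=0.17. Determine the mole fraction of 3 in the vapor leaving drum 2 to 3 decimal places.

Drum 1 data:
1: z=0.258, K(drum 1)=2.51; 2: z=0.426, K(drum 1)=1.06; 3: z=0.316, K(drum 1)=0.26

y_3 (drum 2) = 0.021

Drum 1:
Let ψ₁ = V/F and solve Σ zᵢ(Kᵢ−1)/(1+ψ₁(Kᵢ−1)) = 0.
Feasibility: ΣzᵢKᵢ = 1.181, Σzᵢ/Kᵢ = 1.720 — both > 1, two phases present.
Newton iteration, ψ₁⁰ = 0.44:
  ψ₁ = 0.440: g = -0.0878, g' = -0.594 → ψ₁ = 0.292
  ψ₁ = 0.292: g = -0.0030, g' = -0.566 → ψ₁ = 0.287
Converged at ψ₁ = 0.287.
Drum-1 compositions:
  1: x = 0.180, y = 0.452
  2: x = 0.419, y = 0.444
  3: x = 0.401, y = 0.104
Drum-2 feed = drum-1 vapor: z₂ = (0.4518, 0.4439, 0.1043).
Drum 2:
Iterate (Newton) starting at ψ₂ = 0.32:
  ψ₂ = 0.320: g = -0.0338, g' = -0.310 → ψ₂ = 0.211
  ψ₂ = 0.211: g = -0.0010, g' = -0.294 → ψ₂ = 0.208
Converged at ψ₂ = 0.208.
  1: x = 0.400, y = 0.651
  2: x = 0.474, y = 0.327
  3: x = 0.126, y = 0.021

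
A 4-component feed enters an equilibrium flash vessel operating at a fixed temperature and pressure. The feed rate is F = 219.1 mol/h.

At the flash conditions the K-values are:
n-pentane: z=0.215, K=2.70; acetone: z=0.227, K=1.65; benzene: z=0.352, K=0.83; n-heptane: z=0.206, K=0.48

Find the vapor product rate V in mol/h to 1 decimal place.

Rachford–Rice: g(β) = Σ zᵢ(Kᵢ−1)/(1+β(Kᵢ−1)) = 0.
g(0) = ΣzᵢKᵢ − 1 = 0.346 and g(1) = 1 − Σzᵢ/Kᵢ = -0.070, so a root lies in (0, 1).
Newton–Raphson from β = 0.41:
  β = 0.410: g = 0.1314, g' = -0.377 → β = 0.758
  β = 0.758: g = 0.0129, g' = -0.327 → β = 0.798
Converged at β = 0.798.
Then V = β·F = 0.7978·219.1 = 174.8 mol/h and L = F − V = 44.3 mol/h.

V = 174.8 mol/h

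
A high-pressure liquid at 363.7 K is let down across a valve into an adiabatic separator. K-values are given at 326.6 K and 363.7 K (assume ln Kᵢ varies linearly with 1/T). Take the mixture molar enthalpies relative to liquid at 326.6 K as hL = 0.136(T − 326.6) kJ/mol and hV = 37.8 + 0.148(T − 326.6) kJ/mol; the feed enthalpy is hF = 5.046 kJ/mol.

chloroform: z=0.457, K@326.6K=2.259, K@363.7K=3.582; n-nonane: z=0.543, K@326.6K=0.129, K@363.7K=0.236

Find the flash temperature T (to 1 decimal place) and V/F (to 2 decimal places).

Adiabatic flash: solve Rachford–Rice at each trial T, then check hF = ψ·hV(T) + (1−ψ)·hL(T).
  T = 326.6 K: K = (2.259, 0.129), RR gives ψ = 0.093, H_out = 3.530 kJ/mol
  T = 363.7 K: K = (3.582, 0.236), RR gives ψ = 0.388, H_out = 19.880 kJ/mol
  T = 345.1 K: K = (2.878, 0.177), RR gives ψ = 0.266, H_out = 12.642 kJ/mol
  T = 335.9 K: K = (2.560, 0.152), RR gives ψ = 0.191, H_out = 8.500 kJ/mol
  T = 331.2 K: K = (2.405, 0.140), RR gives ψ = 0.145, H_out = 6.116 kJ/mol
  T = 328.9 K: K = (2.332, 0.134), RR gives ψ = 0.120, H_out = 4.859 kJ/mol
Linear interpolation between T = 328.9 (H_out = 4.859) and T = 331.2 (H_out = 6.116) on hF = 5.046 gives T ≈ 329.2 K, at which ψ = 0.12.

T = 329.2 K, V/F = 0.12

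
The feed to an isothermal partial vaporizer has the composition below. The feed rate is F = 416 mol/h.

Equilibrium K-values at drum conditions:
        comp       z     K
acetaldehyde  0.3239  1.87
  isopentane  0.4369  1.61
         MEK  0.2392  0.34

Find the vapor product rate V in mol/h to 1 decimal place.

Material balance + equilibrium reduce to Σ zᵢ(Kᵢ−1)/(1+V/F(Kᵢ−1)) = 0.
Check two-phase: ΣzᵢKᵢ = 1.3904 > 1 and Σzᵢ/Kᵢ = 1.1481 > 1, so g(0) = 0.3904 > 0 and g(1) = -0.1481 < 0.
Iterate (Newton) starting at V/F = 0.51:
  V/F = 0.5100: g = 0.16049, g' = -0.4490 → V/F = 0.8675
  V/F = 0.8675: g = -0.03444, g' = -0.7194 → V/F = 0.8196
  V/F = 0.8196: g = -0.00172, g' = -0.6502 → V/F = 0.8169
Converged at V/F = 0.8169.
Then V = V/F·F = 0.8169·416 = 339.8 mol/h and L = F − V = 76.2 mol/h.

V = 339.8 mol/h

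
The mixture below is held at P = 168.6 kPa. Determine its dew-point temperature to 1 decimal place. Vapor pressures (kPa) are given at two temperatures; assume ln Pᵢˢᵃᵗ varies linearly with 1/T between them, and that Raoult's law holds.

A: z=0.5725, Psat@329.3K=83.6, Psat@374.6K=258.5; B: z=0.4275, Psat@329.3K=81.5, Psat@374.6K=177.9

T = 361.5 K

Dew-point temperature: Σzᵢ·P/Pᵢˢᵃᵗ(T) = 1. Interpolate ln Pᵢˢᵃᵗ = aᵢ + bᵢ/T.
  T = 329.3 K: ΣzᵢP/Pᵢˢᵃᵗ = 2.0390
  T = 374.6 K: ΣzᵢP/Pᵢˢᵃᵗ = 0.7786
  T = 352.0 K: ΣzᵢP/Pᵢˢᵃᵗ = 1.2156
  T = 363.3 K: ΣzᵢP/Pᵢˢᵃᵗ = 0.9653
  T = 357.6 K: ΣzᵢP/Pᵢˢᵃᵗ = 1.0822
  T = 360.5 K: ΣzᵢP/Pᵢˢᵃᵗ = 1.0205
Interpolating between 360.5 K and 363.3 K gives T ≈ 361.5 K.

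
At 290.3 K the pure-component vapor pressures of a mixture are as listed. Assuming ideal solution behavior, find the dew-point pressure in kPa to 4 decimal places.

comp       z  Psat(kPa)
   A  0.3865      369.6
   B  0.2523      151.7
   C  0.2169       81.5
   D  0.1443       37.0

At the dew point ψ → 1, so Σzᵢ/Kᵢ = 1 with Kᵢ = Pᵢˢᵃᵗ/P ⇒ 1/P = Σzᵢ/Pᵢˢᵃᵗ.
1/P = 0.3865/369.6 + 0.2523/151.7 + 0.2169/81.5 + 0.1443/37.0 = 0.0092702 ⇒ P = 107.8722 kPa

Pdew = 107.8722 kPa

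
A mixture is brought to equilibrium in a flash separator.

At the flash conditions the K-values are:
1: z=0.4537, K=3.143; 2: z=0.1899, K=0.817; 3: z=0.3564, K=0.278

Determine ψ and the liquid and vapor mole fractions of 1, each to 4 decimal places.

Material balance + equilibrium reduce to Σ zᵢ(Kᵢ−1)/(1+ψ(Kᵢ−1)) = 0.
Check two-phase: ΣzᵢKᵢ = 1.6802 > 1 and Σzᵢ/Kᵢ = 1.6588 > 1, so g(0) = 0.6802 > 0 and g(1) = -0.6588 < 0.
Newton iteration, ψ⁰ = 0.5:
  ψ = 0.5000: g = 0.02842, g' = -0.9483 → ψ = 0.5300
  ψ = 0.5300: g = -0.00004, g' = -0.9520 → ψ = 0.5299
Converged at ψ = 0.5299.
Compositions from xᵢ = zᵢ/(1+ψ(Kᵢ−1)), yᵢ = Kᵢxᵢ:
  1: x = 0.2124, y = 0.6677
  2: x = 0.2103, y = 0.1718
  3: x = 0.5773, y = 0.1605

ψ = 0.5299, x_1 = 0.2124, y_1 = 0.6677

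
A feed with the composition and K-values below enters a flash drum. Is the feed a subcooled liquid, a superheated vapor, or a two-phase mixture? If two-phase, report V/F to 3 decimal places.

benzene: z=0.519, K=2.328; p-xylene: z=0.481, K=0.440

two-phase, V/F = 0.565

ΣzᵢKᵢ = 1.420; Σzᵢ/Kᵢ = 1.316.
Both exceed 1, so a two-phase solution exists.
Material balance + equilibrium reduce to Σ zᵢ(Kᵢ−1)/(1+ψ(Kᵢ−1)) = 0.
Newton–Raphson from ψ = 0.5:
  ψ = 0.500: g = 0.0401, g' = -0.622 → ψ = 0.565
Converged at ψ = 0.565.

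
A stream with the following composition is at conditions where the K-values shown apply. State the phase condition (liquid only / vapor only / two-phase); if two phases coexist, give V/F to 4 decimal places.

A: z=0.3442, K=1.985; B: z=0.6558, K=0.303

ΣzᵢKᵢ = 0.8819; Σzᵢ/Kᵢ = 2.3378.
Since ΣzᵢKᵢ < 1 the mixture is below its bubble point — single liquid phase.

liquid only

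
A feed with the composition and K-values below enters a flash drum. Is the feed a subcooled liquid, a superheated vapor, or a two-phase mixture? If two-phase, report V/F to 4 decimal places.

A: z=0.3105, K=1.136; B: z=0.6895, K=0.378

ΣzᵢKᵢ = 0.6134; Σzᵢ/Kᵢ = 2.0974.
Since ΣzᵢKᵢ < 1 the mixture is below its bubble point — single liquid phase.

subcooled liquid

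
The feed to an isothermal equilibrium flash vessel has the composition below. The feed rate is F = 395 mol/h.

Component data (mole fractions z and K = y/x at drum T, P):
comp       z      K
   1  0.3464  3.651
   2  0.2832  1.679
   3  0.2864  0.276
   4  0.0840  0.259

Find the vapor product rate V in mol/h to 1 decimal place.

V = 241.7 mol/h

Rachford–Rice: g(ψ) = Σ zᵢ(Kᵢ−1)/(1+ψ(Kᵢ−1)) = 0.
Feasibility: ΣzᵢKᵢ = 1.8410, Σzᵢ/Kᵢ = 1.6256 — both > 1, two phases present.
Iterate (Newton) starting at ψ = 0.5:
  ψ = 0.5000: g = 0.11456, g' = -1.0081 → ψ = 0.6136
  ψ = 0.6136: g = -0.00193, g' = -1.0591 → ψ = 0.6118
Converged at ψ = 0.6118.
Then V = ψ·F = 0.6118·395 = 241.7 mol/h and L = F − V = 153.3 mol/h.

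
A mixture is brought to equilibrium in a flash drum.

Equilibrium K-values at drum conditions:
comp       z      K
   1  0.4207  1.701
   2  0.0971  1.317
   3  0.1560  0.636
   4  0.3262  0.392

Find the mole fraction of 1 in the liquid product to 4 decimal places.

x_1 = 0.3686

Material balance + equilibrium reduce to Σ zᵢ(Kᵢ−1)/(1+ψ(Kᵢ−1)) = 0.
Check two-phase: ΣzᵢKᵢ = 1.0706 > 1 and Σzᵢ/Kᵢ = 1.3985 > 1, so g(0) = 0.0706 > 0 and g(1) = -0.3985 < 0.
Newton iteration, ψ⁰ = 0.37:
  ψ = 0.3700: g = -0.05980, g' = -0.3665 → ψ = 0.2069
  ψ = 0.2069: g = -0.00182, g' = -0.3482 → ψ = 0.2016
Converged at ψ = 0.2016.
Compositions from xᵢ = zᵢ/(1+ψ(Kᵢ−1)), yᵢ = Kᵢxᵢ:
  1: x = 0.3686, y = 0.6270
  2: x = 0.0913, y = 0.1202
  3: x = 0.1684, y = 0.1071
  4: x = 0.3718, y = 0.1457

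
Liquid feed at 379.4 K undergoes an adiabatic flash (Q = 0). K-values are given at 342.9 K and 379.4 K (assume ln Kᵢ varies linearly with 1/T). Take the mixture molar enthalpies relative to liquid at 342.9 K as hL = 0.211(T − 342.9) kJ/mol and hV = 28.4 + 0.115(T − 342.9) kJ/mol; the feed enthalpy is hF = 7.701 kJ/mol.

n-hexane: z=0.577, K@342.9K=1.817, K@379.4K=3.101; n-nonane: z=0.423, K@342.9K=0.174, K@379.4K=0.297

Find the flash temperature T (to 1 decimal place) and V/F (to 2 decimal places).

Adiabatic flash: solve Rachford–Rice at each trial T, then check hF = ψ·hV(T) + (1−ψ)·hL(T).
  T = 342.9 K: K = (1.817, 0.174), RR gives ψ = 0.181, H_out = 5.135 kJ/mol
  T = 379.4 K: K = (3.101, 0.297), RR gives ψ = 0.619, H_out = 23.123 kJ/mol
  T = 361.1 K: K = (2.404, 0.230), RR gives ψ = 0.448, H_out = 15.790 kJ/mol
  T = 352.0 K: K = (2.098, 0.201), RR gives ψ = 0.337, H_out = 11.188 kJ/mol
  T = 347.4 K: K = (1.953, 0.187), RR gives ψ = 0.266, H_out = 8.379 kJ/mol
  T = 345.1 K: K = (1.883, 0.180), RR gives ψ = 0.225, H_out = 6.795 kJ/mol
Linear interpolation between T = 345.1 (H_out = 6.795) and T = 347.4 (H_out = 8.379) on hF = 7.701 gives T ≈ 346.4 K, at which ψ = 0.25.

T = 346.4 K, V/F = 0.25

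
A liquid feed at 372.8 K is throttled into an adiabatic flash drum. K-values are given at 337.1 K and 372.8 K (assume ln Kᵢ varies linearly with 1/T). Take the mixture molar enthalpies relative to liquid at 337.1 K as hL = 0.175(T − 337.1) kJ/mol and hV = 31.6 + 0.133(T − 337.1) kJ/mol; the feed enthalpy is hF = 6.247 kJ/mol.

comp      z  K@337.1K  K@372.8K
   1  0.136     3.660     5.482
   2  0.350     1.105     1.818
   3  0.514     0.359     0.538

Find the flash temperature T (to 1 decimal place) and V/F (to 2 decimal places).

Adiabatic flash: solve Rachford–Rice at each trial T, then check hF = ψ·hV(T) + (1−ψ)·hL(T).
  T = 337.1 K: K = (3.660, 1.105, 0.359), RR gives ψ = 0.066, H_out = 2.092 kJ/mol
  T = 372.8 K: K = (5.482, 1.818, 0.538), RR gives ψ = 0.657, H_out = 26.011 kJ/mol
  T = 355.0 K: K = (4.528, 1.436, 0.444), RR gives ψ = 0.338, H_out = 13.566 kJ/mol
  T = 346.1 K: K = (4.084, 1.265, 0.401), RR gives ψ = 0.197, H_out = 7.717 kJ/mol
  T = 341.6 K: K = (3.869, 1.183, 0.380), RR gives ψ = 0.130, H_out = 4.870 kJ/mol
  T = 343.9 K: K = (3.978, 1.225, 0.390), RR gives ψ = 0.164, H_out = 6.316 kJ/mol
Linear interpolation between T = 341.6 (H_out = 4.870) and T = 343.9 (H_out = 6.316) on hF = 6.247 gives T ≈ 343.8 K, at which ψ = 0.16.

T = 343.8 K, V/F = 0.16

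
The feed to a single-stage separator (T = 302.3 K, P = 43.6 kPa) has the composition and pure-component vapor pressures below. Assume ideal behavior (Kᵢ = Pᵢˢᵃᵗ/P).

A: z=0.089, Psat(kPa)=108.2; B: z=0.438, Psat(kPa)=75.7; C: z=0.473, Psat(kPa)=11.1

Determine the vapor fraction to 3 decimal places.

Raoult's law: Kᵢ = Pᵢˢᵃᵗ/P = Pᵢˢᵃᵗ/43.6.
  K_A = 108.2/43.6 = 2.48165, K_B = 75.7/43.6 = 1.73624, K_C = 11.1/43.6 = 0.25459
Material balance + equilibrium reduce to Σ zᵢ(Kᵢ−1)/(1+ψ(Kᵢ−1)) = 0.
g(0) = ΣzᵢKᵢ − 1 = 0.102 and g(1) = 1 − Σzᵢ/Kᵢ = -1.146, so a root lies in (0, 1).
Newton–Raphson from ψ = 0.33:
  ψ = 0.330: g = -0.1196, g' = -0.704 → ψ = 0.160
  ψ = 0.160: g = -0.0053, g' = -0.657 → ψ = 0.152
Converged at ψ = 0.152.

ψ = 0.152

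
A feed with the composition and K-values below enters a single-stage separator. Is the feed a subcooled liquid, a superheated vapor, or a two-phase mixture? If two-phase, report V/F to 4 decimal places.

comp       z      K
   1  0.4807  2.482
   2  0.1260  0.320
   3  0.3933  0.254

two-phase, V/F = 0.3078

ΣzᵢKᵢ = 1.3333; Σzᵢ/Kᵢ = 2.1358.
Both exceed 1, so a two-phase solution exists.
Rachford–Rice: g(ψ) = Σ zᵢ(Kᵢ−1)/(1+ψ(Kᵢ−1)) = 0.
Iterate (Newton) starting at ψ = 0.56:
  ψ = 0.5600: g = -0.25299, g' = -1.1129 → ψ = 0.3327
  ψ = 0.3327: g = -0.02383, g' = -0.9582 → ψ = 0.3078
Converged at ψ = 0.3078.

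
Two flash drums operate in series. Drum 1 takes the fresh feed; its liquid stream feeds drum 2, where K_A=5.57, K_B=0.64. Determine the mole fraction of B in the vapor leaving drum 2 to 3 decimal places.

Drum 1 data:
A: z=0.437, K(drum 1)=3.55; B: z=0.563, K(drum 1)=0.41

Drum 1:
Rachford–Rice: g(ψ₁) = Σ zᵢ(Kᵢ−1)/(1+ψ₁(Kᵢ−1)) = 0.
g(0) = ΣzᵢKᵢ − 1 = 0.782 and g(1) = 1 − Σzᵢ/Kᵢ = -0.496, so a root lies in (0, 1).
Binary case is linear: z₁(K₁−1)(1+ψ₁(K₂−1)) + z₂(K₂−1)(1+ψ₁(K₁−1)) = 0
⇒ ψ₁ = [z₁(K₁−1)+z₂(K₂−1)] / [−(K₁−1)(K₂−1)] = 0.7822/1.5045 = 0.520
Drum-1 compositions:
  A: x = 0.188, y = 0.667
  B: x = 0.812, y = 0.333
Drum-2 feed = drum-1 liquid: z₂ = (0.1879, 0.8121).
Drum 2:
Let ψ₂ = V/F and solve Σ zᵢ(Kᵢ−1)/(1+ψ₂(Kᵢ−1)) = 0.
Feasibility: ΣzᵢKᵢ = 1.566, Σzᵢ/Kᵢ = 1.303 — both > 1, two phases present.
Iterate (Newton) starting at ψ₂ = 0.44:
  ψ₂ = 0.440: g = -0.0622, g' = -0.581 → ψ₂ = 0.333
  ψ₂ = 0.333: g = 0.0083, g' = -0.753 → ψ₂ = 0.344
Converged at ψ₂ = 0.344.
  A: x = 0.073, y = 0.407
  B: x = 0.927, y = 0.593

y_B (drum 2) = 0.593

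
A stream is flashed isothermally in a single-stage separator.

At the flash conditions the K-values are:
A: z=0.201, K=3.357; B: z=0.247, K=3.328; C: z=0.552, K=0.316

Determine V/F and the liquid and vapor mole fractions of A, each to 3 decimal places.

Material balance + equilibrium reduce to Σ zᵢ(Kᵢ−1)/(1+V/F(Kᵢ−1)) = 0.
g(0) = ΣzᵢKᵢ − 1 = 0.671 and g(1) = 1 − Σzᵢ/Kᵢ = -0.881, so a root lies in (0, 1).
Iterate (Newton) starting at V/F = 0.5:
  V/F = 0.500: g = -0.0906, g' = -1.118 → V/F = 0.419
Converged at V/F = 0.419.
Compositions from xᵢ = zᵢ/(1+V/F(Kᵢ−1)), yᵢ = Kᵢxᵢ:
  A: x = 0.101, y = 0.339
  B: x = 0.125, y = 0.416
  C: x = 0.774, y = 0.245

V/F = 0.419, x_A = 0.101, y_A = 0.339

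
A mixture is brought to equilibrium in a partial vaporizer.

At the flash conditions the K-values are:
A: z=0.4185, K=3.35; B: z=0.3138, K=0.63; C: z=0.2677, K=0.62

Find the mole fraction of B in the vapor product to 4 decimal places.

Newton–Raphson from ψ = 0.47:
  ψ = 0.4700: g = 0.20293, g' = -0.6421 → ψ = 0.7860
  ψ = 0.7860: g = 0.03664, g' = -0.4491 → ψ = 0.8676
  ψ = 0.8676: g = 0.00086, g' = -0.4295 → ψ = 0.8696
Converged at ψ = 0.8696.
Compositions from xᵢ = zᵢ/(1+ψ(Kᵢ−1)), yᵢ = Kᵢxᵢ:
  A: x = 0.1375, y = 0.4606
  B: x = 0.4627, y = 0.2915
  C: x = 0.3998, y = 0.2479

y_B = 0.2915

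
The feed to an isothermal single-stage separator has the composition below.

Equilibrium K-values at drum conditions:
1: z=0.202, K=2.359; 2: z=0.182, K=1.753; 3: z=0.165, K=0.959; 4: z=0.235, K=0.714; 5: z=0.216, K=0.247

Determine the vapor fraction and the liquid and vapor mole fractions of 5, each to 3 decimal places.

ψ = 0.334, x_5 = 0.288, y_5 = 0.071

Newton–Raphson from ψ = 0.57:
  ψ = 0.570: g = -0.1216, g' = -0.573 → ψ = 0.358
  ψ = 0.358: g = -0.0116, g' = -0.487 → ψ = 0.334
Converged at ψ = 0.334.
Compositions from xᵢ = zᵢ/(1+ψ(Kᵢ−1)), yᵢ = Kᵢxᵢ:
  1: x = 0.139, y = 0.328
  2: x = 0.145, y = 0.255
  3: x = 0.167, y = 0.160
  4: x = 0.260, y = 0.185
  5: x = 0.288, y = 0.071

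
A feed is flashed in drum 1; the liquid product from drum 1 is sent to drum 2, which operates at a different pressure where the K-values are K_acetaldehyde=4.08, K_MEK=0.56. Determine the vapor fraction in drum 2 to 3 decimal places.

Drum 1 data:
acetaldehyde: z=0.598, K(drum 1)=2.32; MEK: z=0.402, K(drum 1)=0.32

Drum 1:
Let ψ₁ = V/F and solve Σ zᵢ(Kᵢ−1)/(1+ψ₁(Kᵢ−1)) = 0.
g(0) = ΣzᵢKᵢ − 1 = 0.516 and g(1) = 1 − Σzᵢ/Kᵢ = -0.514, so a root lies in (0, 1).
Binary case is linear: z₁(K₁−1)(1+ψ₁(K₂−1)) + z₂(K₂−1)(1+ψ₁(K₁−1)) = 0
⇒ ψ₁ = [z₁(K₁−1)+z₂(K₂−1)] / [−(K₁−1)(K₂−1)] = 0.5160/0.8976 = 0.575
Drum-1 compositions:
  acetaldehyde: x = 0.340, y = 0.789
  MEK: x = 0.660, y = 0.211
Drum-2 feed = drum-1 liquid: z₂ = (0.3400, 0.6600).
Drum 2:
Rachford–Rice: g(ψ₂) = Σ zᵢ(Kᵢ−1)/(1+ψ₂(Kᵢ−1)) = 0.
Feasibility: ΣzᵢKᵢ = 1.757, Σzᵢ/Kᵢ = 1.262 — both > 1, two phases present.
Binary case is linear: z₁(K₁−1)(1+ψ₂(K₂−1)) + z₂(K₂−1)(1+ψ₂(K₁−1)) = 0
⇒ ψ₂ = [z₁(K₁−1)+z₂(K₂−1)] / [−(K₁−1)(K₂−1)] = 0.7568/1.3552 = 0.558
  acetaldehyde: x = 0.125, y = 0.510
  MEK: x = 0.875, y = 0.490

V/F (drum 2) = 0.558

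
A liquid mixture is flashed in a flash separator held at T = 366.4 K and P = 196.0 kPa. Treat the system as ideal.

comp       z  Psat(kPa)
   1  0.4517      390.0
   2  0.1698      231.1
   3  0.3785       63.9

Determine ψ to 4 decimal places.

ψ = 0.3989

Raoult's law: Kᵢ = Pᵢˢᵃᵗ/P = Pᵢˢᵃᵗ/196.0.
  K_1 = 390.0/196.0 = 1.989796, K_2 = 231.1/196.0 = 1.179082, K_3 = 63.9/196.0 = 0.326020
Rachford–Rice: g(ψ) = Σ zᵢ(Kᵢ−1)/(1+ψ(Kᵢ−1)) = 0.
Feasibility: ΣzᵢKᵢ = 1.2224, Σzᵢ/Kᵢ = 1.5320 — both > 1, two phases present.
Iterate (Newton) starting at ψ = 0.5:
  ψ = 0.5000: g = -0.05778, g' = -0.5937 → ψ = 0.4027
  ψ = 0.4027: g = -0.00209, g' = -0.5549 → ψ = 0.3989
Converged at ψ = 0.3989.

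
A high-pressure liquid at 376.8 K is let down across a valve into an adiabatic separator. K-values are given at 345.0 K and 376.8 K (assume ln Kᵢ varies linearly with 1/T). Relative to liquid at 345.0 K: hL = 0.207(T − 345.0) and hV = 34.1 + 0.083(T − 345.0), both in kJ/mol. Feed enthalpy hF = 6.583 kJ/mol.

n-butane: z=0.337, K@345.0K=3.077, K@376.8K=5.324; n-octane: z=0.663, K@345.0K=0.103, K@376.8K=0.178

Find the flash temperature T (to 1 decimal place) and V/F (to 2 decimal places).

Adiabatic flash: solve Rachford–Rice at each trial T, then check hF = ψ·hV(T) + (1−ψ)·hL(T).
  T = 345.0 K: K = (3.077, 0.103), RR gives ψ = 0.056, H_out = 1.926 kJ/mol
  T = 376.8 K: K = (5.324, 0.178), RR gives ψ = 0.257, H_out = 14.322 kJ/mol
  T = 360.9 K: K = (4.097, 0.137), RR gives ψ = 0.176, H_out = 8.959 kJ/mol
  T = 352.9 K: K = (3.559, 0.119), RR gives ψ = 0.123, H_out = 5.724 kJ/mol
  T = 356.9 K: K = (3.821, 0.128), RR gives ψ = 0.151, H_out = 7.402 kJ/mol
  T = 354.9 K: K = (3.688, 0.123), RR gives ψ = 0.138, H_out = 6.580 kJ/mol
Linear interpolation between T = 354.9 (H_out = 6.580) and T = 356.9 (H_out = 7.402) on hF = 6.583 gives T ≈ 354.9 K, at which ψ = 0.14.

T = 354.9 K, V/F = 0.14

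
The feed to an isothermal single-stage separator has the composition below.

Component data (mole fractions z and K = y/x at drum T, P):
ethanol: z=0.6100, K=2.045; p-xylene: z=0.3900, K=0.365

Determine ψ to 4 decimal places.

ψ = 0.5874

Rachford–Rice: g(ψ) = Σ zᵢ(Kᵢ−1)/(1+ψ(Kᵢ−1)) = 0.
g(0) = ΣzᵢKᵢ − 1 = 0.3898 and g(1) = 1 − Σzᵢ/Kᵢ = -0.3668, so a root lies in (0, 1).
Newton–Raphson from ψ = 0.51:
  ψ = 0.5100: g = 0.04957, g' = -0.6274 → ψ = 0.5890
  ψ = 0.5890: g = -0.00103, g' = -0.6566 → ψ = 0.5874
Converged at ψ = 0.5874.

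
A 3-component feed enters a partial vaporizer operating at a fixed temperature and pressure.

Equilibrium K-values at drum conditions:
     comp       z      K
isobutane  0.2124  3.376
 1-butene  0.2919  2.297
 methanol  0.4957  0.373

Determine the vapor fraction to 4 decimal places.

ψ = 0.5090

Rachford–Rice: g(ψ) = Σ zᵢ(Kᵢ−1)/(1+ψ(Kᵢ−1)) = 0.
Feasibility: ΣzᵢKᵢ = 1.5725, Σzᵢ/Kᵢ = 1.5189 — both > 1, two phases present.
Newton–Raphson from ψ = 0.5:
  ψ = 0.5000: g = 0.00757, g' = -0.8447 → ψ = 0.5090
Converged at ψ = 0.5090.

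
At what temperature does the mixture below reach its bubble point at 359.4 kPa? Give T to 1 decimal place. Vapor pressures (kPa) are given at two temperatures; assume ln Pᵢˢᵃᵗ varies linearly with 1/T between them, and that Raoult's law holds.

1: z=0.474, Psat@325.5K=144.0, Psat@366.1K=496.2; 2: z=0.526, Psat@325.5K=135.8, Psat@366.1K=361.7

Bubble-point temperature: ΣzᵢPᵢˢᵃᵗ(T) = P. Interpolate ln Pᵢˢᵃᵗ = aᵢ + bᵢ/T.
  T = 325.5 K: ΣzᵢPᵢˢᵃᵗ = 139.69 kPa
  T = 366.1 K: ΣzᵢPᵢˢᵃᵗ = 425.45 kPa
  T = 345.8 K: ΣzᵢPᵢˢᵃᵗ = 251.37 kPa
  T = 356.0 K: ΣzᵢPᵢˢᵃᵗ = 329.76 kPa
  T = 361.1 K: ΣzᵢPᵢˢᵃᵗ = 375.67 kPa
  T = 358.6 K: ΣzᵢPᵢˢᵃᵗ = 352.57 kPa
  T = 359.9 K: ΣzᵢPᵢˢᵃᵗ = 364.43 kPa
  T = 359.2 K: ΣzᵢPᵢˢᵃᵗ = 358.01 kPa
Interpolating between 359.2 K and 359.9 K gives T ≈ 359.4 K.

T = 359.4 K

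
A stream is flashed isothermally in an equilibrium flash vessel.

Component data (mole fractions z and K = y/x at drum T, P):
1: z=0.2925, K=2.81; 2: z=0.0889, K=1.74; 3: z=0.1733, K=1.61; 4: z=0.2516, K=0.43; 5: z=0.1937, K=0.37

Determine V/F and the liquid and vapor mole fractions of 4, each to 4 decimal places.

Material balance + equilibrium reduce to Σ zᵢ(Kᵢ−1)/(1+V/F(Kᵢ−1)) = 0.
Feasibility: ΣzᵢKᵢ = 1.4355, Σzᵢ/Kᵢ = 1.3715 — both > 1, two phases present.
Newton–Raphson from V/F = 0.63:
  V/F = 0.6300: g = -0.05751, g' = -0.6759 → V/F = 0.5449
  V/F = 0.5449: g = -0.00108, g' = -0.6542 → V/F = 0.5433
Converged at V/F = 0.5433.
Compositions from xᵢ = zᵢ/(1+V/F(Kᵢ−1)), yᵢ = Kᵢxᵢ:
  1: x = 0.1475, y = 0.4144
  2: x = 0.0634, y = 0.1103
  3: x = 0.1302, y = 0.2096
  4: x = 0.3645, y = 0.1567
  5: x = 0.2945, y = 0.1090

V/F = 0.5433, x_4 = 0.3645, y_4 = 0.1567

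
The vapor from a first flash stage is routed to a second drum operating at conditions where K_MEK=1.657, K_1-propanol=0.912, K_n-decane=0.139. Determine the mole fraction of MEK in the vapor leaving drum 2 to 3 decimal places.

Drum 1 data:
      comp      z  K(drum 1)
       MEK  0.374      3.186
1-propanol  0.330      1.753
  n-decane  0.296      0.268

Drum 1:
Rachford–Rice: g(ψ₁) = Σ zᵢ(Kᵢ−1)/(1+ψ₁(Kᵢ−1)) = 0.
Feasibility: ΣzᵢKᵢ = 1.849, Σzᵢ/Kᵢ = 1.410 — both > 1, two phases present.
Newton–Raphson from ψ₁ = 0.5:
  ψ₁ = 0.500: g = 0.2294, g' = -0.901 → ψ₁ = 0.755
  ψ₁ = 0.755: g = -0.0169, g' = -1.122 → ψ₁ = 0.739
Converged at ψ₁ = 0.739.
Drum-1 compositions:
  MEK: x = 0.143, y = 0.456
  1-propanol: x = 0.212, y = 0.372
  n-decane: x = 0.645, y = 0.173
Drum-2 feed = drum-1 vapor: z₂ = (0.4555, 0.3716, 0.1729).
Drum 2:
Rachford–Rice: g(ψ₂) = Σ zᵢ(Kᵢ−1)/(1+ψ₂(Kᵢ−1)) = 0.
Check two-phase: ΣzᵢKᵢ = 1.118 > 1 and Σzᵢ/Kᵢ = 1.926 > 1, so g(0) = 0.118 > 0 and g(1) = -0.926 < 0.
Newton–Raphson from ψ₂ = 0.42:
  ψ₂ = 0.420: g = -0.0326, g' = -0.438 → ψ₂ = 0.346
  ψ₂ = 0.346: g = -0.0018, g' = -0.393 → ψ₂ = 0.341
Converged at ψ₂ = 0.341.
  MEK: x = 0.372, y = 0.617
  1-propanol: x = 0.383, y = 0.349
  n-decane: x = 0.245, y = 0.034

y_MEK (drum 2) = 0.617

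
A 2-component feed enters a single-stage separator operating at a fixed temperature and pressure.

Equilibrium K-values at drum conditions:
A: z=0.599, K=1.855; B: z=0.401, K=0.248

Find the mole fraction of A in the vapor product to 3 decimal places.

y_A = 0.868

Rachford–Rice: g(ψ) = Σ zᵢ(Kᵢ−1)/(1+ψ(Kᵢ−1)) = 0.
Feasibility: ΣzᵢKᵢ = 1.211, Σzᵢ/Kᵢ = 1.940 — both > 1, two phases present.
Binary case is linear: z₁(K₁−1)(1+ψ(K₂−1)) + z₂(K₂−1)(1+ψ(K₁−1)) = 0
⇒ ψ = [z₁(K₁−1)+z₂(K₂−1)] / [−(K₁−1)(K₂−1)] = 0.2106/0.6430 = 0.328
Compositions from xᵢ = zᵢ/(1+ψ(Kᵢ−1)), yᵢ = Kᵢxᵢ:
  A: x = 0.468, y = 0.868
  B: x = 0.532, y = 0.132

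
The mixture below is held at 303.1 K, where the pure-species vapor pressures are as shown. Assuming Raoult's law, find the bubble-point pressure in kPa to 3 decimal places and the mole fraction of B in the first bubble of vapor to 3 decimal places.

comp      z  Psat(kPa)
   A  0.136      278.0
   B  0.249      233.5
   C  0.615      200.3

At the bubble point ψ → 0, so ΣzᵢKᵢ = 1 with Kᵢ = Pᵢˢᵃᵗ/P ⇒ P = ΣzᵢPᵢˢᵃᵗ.
P = 0.136·278.0 + 0.249·233.5 + 0.615·200.3 = 219.134 kPa
yᵢ = zᵢPᵢˢᵃᵗ/P ⇒ y_B = 0.249·233.5/219.134 = 0.265

Pbub = 219.134 kPa, y_B = 0.265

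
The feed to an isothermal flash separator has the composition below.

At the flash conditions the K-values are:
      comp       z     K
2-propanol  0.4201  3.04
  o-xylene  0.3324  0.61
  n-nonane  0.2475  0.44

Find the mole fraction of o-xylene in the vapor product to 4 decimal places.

Newton iteration, β⁰ = 0.67:
  β = 0.6700: g = -0.03523, g' = -0.6036 → β = 0.6116
  β = 0.6116: g = 0.00023, g' = -0.6128 → β = 0.6120
Converged at β = 0.6120.
Compositions from xᵢ = zᵢ/(1+β(Kᵢ−1)), yᵢ = Kᵢxᵢ:
  2-propanol: x = 0.1868, y = 0.5680
  o-xylene: x = 0.4366, y = 0.2663
  n-nonane: x = 0.3766, y = 0.1657

y_o-xylene = 0.2663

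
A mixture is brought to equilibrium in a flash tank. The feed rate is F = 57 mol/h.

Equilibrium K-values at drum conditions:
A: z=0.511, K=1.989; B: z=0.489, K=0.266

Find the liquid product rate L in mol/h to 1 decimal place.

Rachford–Rice: g(ψ) = Σ zᵢ(Kᵢ−1)/(1+ψ(Kᵢ−1)) = 0.
Check two-phase: ΣzᵢKᵢ = 1.146 > 1 and Σzᵢ/Kᵢ = 2.095 > 1, so g(0) = 0.146 > 0 and g(1) = -1.095 < 0.
Binary case is linear: z₁(K₁−1)(1+ψ(K₂−1)) + z₂(K₂−1)(1+ψ(K₁−1)) = 0
⇒ ψ = [z₁(K₁−1)+z₂(K₂−1)] / [−(K₁−1)(K₂−1)] = 0.1465/0.7259 = 0.202
Then V = ψ·F = 0.2017·57 = 11.5 mol/h and L = F − V = 45.5 mol/h.

L = 45.5 mol/h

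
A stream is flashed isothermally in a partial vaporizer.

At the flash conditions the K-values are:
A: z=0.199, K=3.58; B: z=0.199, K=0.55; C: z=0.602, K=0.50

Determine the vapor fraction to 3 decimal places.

ψ = 0.098

Let ψ = V/F and solve Σ zᵢ(Kᵢ−1)/(1+ψ(Kᵢ−1)) = 0.
Check two-phase: ΣzᵢKᵢ = 1.123 > 1 and Σzᵢ/Kᵢ = 1.621 > 1, so g(0) = 0.123 > 0 and g(1) = -0.621 < 0.
Newton iteration, ψ⁰ = 0.51:
  ψ = 0.510: g = -0.2985, g' = -0.586 → ψ = 0.001
  ψ = 0.001: g = 0.1220, g' = -1.512 → ψ = 0.081
  ψ = 0.081: g = 0.0177, g' = -1.112 → ψ = 0.097
  ψ = 0.097: g = 0.0004, g' = -1.057 → ψ = 0.098
Converged at ψ = 0.098.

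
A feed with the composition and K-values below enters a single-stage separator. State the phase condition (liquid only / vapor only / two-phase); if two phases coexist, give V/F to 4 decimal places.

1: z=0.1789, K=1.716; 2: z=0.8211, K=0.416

ΣzᵢKᵢ = 0.6486; Σzᵢ/Kᵢ = 2.0781.
Since ΣzᵢKᵢ < 1 the mixture is below its bubble point — single liquid phase.

liquid only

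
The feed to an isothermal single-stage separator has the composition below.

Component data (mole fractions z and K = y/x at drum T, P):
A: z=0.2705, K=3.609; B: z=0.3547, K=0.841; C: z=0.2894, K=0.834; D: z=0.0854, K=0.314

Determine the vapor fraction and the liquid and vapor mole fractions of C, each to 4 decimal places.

Let ψ = V/F and solve Σ zᵢ(Kᵢ−1)/(1+ψ(Kᵢ−1)) = 0.
Feasibility: ΣzᵢKᵢ = 1.5427, Σzᵢ/Kᵢ = 1.1157 — both > 1, two phases present.
Newton–Raphson from ψ = 0.44:
  ψ = 0.4400: g = 0.13218, g' = -0.5012 → ψ = 0.7037
  ψ = 0.7037: g = 0.01768, g' = -0.4007 → ψ = 0.7479
  ψ = 0.7479: g = -0.00003, g' = -0.4028 → ψ = 0.7478
Converged at ψ = 0.7478.
Compositions from xᵢ = zᵢ/(1+ψ(Kᵢ−1)), yᵢ = Kᵢxᵢ:
  A: x = 0.0917, y = 0.3308
  B: x = 0.4026, y = 0.3386
  C: x = 0.3304, y = 0.2756
  D: x = 0.1754, y = 0.0551

ψ = 0.7478, x_C = 0.3304, y_C = 0.2756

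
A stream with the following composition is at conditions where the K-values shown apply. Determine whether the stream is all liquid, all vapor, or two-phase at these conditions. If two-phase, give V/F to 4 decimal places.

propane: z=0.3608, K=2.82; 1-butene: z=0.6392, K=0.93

ΣzᵢKᵢ = 1.6119; Σzᵢ/Kᵢ = 0.8153.
Since Σzᵢ/Kᵢ < 1 the mixture is above its dew point — single vapor phase.

all vapor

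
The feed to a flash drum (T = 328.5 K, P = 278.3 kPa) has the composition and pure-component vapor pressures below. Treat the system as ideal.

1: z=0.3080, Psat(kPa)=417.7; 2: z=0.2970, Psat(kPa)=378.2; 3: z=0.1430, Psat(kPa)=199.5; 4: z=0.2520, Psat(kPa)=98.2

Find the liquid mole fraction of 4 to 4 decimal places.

x_4 = 0.2978

Raoult's law: Kᵢ = Pᵢˢᵃᵗ/P = Pᵢˢᵃᵗ/278.3.
  K_1 = 417.7/278.3 = 1.500898, K_2 = 378.2/278.3 = 1.358965, K_3 = 199.5/278.3 = 0.716852, K_4 = 98.2/278.3 = 0.352857
Let ψ = V/F and solve Σ zᵢ(Kᵢ−1)/(1+ψ(Kᵢ−1)) = 0.
Check two-phase: ΣzᵢKᵢ = 1.0573 > 1 and Σzᵢ/Kᵢ = 1.3374 > 1, so g(0) = 0.0573 > 0 and g(1) = -0.3374 < 0.
Newton iteration, ψ⁰ = 0.3:
  ψ = 0.3000: g = -0.01625, g' = -0.2658 → ψ = 0.2389
  ψ = 0.2389: g = -0.00034, g' = -0.2550 → ψ = 0.2375
Converged at ψ = 0.2375.
Compositions from xᵢ = zᵢ/(1+ψ(Kᵢ−1)), yᵢ = Kᵢxᵢ:
  1: x = 0.2753, y = 0.4131
  2: x = 0.2737, y = 0.3719
  3: x = 0.1533, y = 0.1099
  4: x = 0.2978, y = 0.1051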